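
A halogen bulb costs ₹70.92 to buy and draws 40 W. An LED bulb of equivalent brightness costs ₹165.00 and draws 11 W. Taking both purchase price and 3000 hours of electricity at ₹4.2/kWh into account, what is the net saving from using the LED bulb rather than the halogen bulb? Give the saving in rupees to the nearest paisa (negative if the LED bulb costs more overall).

halogen bulb: ₹70.92 + (40/1000) kW × 3000 h × ₹4.2 = ₹70.92 + ₹504 = ₹574.92
LED bulb: ₹165.00 + (11/1000) kW × 3000 h × ₹4.2 = ₹165.00 + ₹138.6 = ₹303.6
Saving = ₹574.92 − ₹303.6 = ₹271.32

₹271.32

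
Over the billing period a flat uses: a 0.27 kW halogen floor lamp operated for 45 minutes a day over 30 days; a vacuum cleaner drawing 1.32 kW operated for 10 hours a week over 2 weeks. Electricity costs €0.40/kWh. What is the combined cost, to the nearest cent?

€12.99

halogen floor lamp: Runtime = 45 min × 30 = 1350 min = 22.5 h
halogen floor lamp: 0.27 kW × 22.5 h = 6.075 kWh
vacuum cleaner: Runtime = 10 h/week × 2 weeks = 20 h
vacuum cleaner: 1.32 kW × 20 h = 26.4 kWh
Total energy = 32.475 kWh
Cost = 32.475 × €0.40 = €12.99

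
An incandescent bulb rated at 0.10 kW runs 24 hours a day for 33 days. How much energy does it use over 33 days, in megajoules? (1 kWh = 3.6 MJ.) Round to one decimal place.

285.1 MJ

Runtime = 24 h × 33 = 792 h
Energy = 0.1 kW × 792 h = 79.2 kWh
= 79.2 × 3.6 MJ = 285.1 MJ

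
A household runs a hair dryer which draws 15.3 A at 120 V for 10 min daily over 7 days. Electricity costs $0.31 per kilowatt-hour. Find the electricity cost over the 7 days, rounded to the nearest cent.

$0.66

Power = 15.3 A × 120 V = 1836 W = 1.836 kW
Runtime = 10 min × 7 = 70 min = 1.166666… h
Energy = 1.836 kW × 1.166666… h = 2.142 kWh
Cost = 2.142 kWh × $0.31/kWh = $0.66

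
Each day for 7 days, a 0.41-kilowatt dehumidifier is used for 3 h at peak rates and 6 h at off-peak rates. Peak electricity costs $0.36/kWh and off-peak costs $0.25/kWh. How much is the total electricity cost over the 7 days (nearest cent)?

Peak energy = 0.41 kW × 3 h × 7 = 8.61 kWh
Off-peak energy = 0.41 kW × 6 h × 7 = 17.22 kWh
Cost = 8.61 × $0.36 + 17.22 × $0.25 = $3.0996 + $4.305 = $7.40

$7.40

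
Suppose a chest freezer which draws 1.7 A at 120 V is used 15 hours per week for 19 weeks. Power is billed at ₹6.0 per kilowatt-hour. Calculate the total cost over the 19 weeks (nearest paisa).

Power = 1.7 A × 120 V = 204 W = 0.204 kW
Runtime = 15 h/week × 19 weeks = 285 h
Energy = 0.204 kW × 285 h = 58.14 kWh
Cost = 58.14 kWh × ₹6.0/kWh = ₹348.84

₹348.84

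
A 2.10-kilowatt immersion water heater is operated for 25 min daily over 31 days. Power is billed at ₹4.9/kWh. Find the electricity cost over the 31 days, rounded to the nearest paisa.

Runtime = 25 min × 31 = 775 min = 12.916666… h
Energy = 2.1 kW × 12.916666… h = 27.125 kWh
Cost = 27.125 kWh × ₹4.9/kWh = ₹132.91

₹132.91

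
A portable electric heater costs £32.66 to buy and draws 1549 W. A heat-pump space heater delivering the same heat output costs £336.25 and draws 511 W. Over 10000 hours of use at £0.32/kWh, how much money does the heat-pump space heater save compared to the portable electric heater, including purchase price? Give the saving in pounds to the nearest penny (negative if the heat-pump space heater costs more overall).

£3018.01

portable electric heater: £32.66 + (1549/1000) kW × 10000 h × £0.32 = £32.66 + £4956.8 = £4989.46
heat-pump space heater: £336.25 + (511/1000) kW × 10000 h × £0.32 = £336.25 + £1635.2 = £1971.45
Saving = £4989.46 − £1971.45 = £3018.01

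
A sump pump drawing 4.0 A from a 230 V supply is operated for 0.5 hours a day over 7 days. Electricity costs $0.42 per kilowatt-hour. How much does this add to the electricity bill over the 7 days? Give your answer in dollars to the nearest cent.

Power = 4.0 A × 230 V = 920 W = 0.92 kW
Runtime = 0.5 h/day × 7 days = 3.5 h
Energy = 0.92 kW × 3.5 h = 3.22 kWh
Cost = 3.22 kWh × $0.42/kWh = $1.35

$1.35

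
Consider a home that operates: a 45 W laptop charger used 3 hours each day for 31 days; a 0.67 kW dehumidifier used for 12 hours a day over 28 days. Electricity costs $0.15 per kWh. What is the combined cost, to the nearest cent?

$34.40

laptop charger: Runtime = 3 h/day × 31 days = 93 h
laptop charger: 0.045 kW × 93 h = 4.185 kWh
dehumidifier: Runtime = 12 h/day × 28 days = 336 h
dehumidifier: 0.67 kW × 336 h = 225.12 kWh
Total energy = 229.305 kWh
Cost = 229.305 × $0.15 = $34.40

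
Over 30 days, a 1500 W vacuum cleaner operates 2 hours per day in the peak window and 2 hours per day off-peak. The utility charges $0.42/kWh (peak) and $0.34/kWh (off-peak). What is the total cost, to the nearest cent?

Peak energy = 1.5 kW × 2 h × 30 = 90 kWh
Off-peak energy = 1.5 kW × 2 h × 30 = 90 kWh
Cost = 90 × $0.42 + 90 × $0.34 = $37.8 + $30.6 = $68.40

$68.40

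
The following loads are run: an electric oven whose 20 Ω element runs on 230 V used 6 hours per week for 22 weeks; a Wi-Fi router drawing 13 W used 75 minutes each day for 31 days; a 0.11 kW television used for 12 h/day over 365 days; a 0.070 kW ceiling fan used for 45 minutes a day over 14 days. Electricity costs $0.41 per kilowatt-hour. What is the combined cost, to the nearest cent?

electric oven: Power = V²/R = 230²/20 = 2645 W = 2.645 kW
electric oven: Runtime = 6 h/week × 22 weeks = 132 h
electric oven: 2.645 kW × 132 h = 349.14 kWh
Wi-Fi router: Runtime = 75 min × 31 = 2325 min = 38.75 h
Wi-Fi router: 0.013 kW × 38.75 h = 0.50375 kWh
television: Runtime = 12 h/day × 365 days = 4380 h
television: 0.11 kW × 4380 h = 481.8 kWh
ceiling fan: Runtime = 45 min × 14 = 630 min = 10.5 h
ceiling fan: 0.07 kW × 10.5 h = 0.735 kWh
Total energy = 832.17875 kWh
Cost = 832.17875 × $0.41 = $341.19

$341.19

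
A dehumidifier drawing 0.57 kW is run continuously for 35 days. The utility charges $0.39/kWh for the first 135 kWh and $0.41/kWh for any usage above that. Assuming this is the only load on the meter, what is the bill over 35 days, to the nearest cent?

$193.61

Runtime = 24 h × 35 = 840 h
Energy = 0.57 kW × 840 h = 478.8 kWh
Tier 1 (0–135 kWh): 135 × $0.39 = $52.65
Above 135 kWh: 343.8 × $0.41 = $140.958
Bill = $193.61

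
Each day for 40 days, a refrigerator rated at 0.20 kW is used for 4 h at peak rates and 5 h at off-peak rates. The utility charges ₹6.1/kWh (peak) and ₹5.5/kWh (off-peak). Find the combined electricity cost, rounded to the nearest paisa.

₹415.20

Peak energy = 0.2 kW × 4 h × 40 = 32 kWh
Off-peak energy = 0.2 kW × 5 h × 40 = 40 kWh
Cost = 32 × ₹6.1 + 40 × ₹5.5 = ₹195.2 + ₹220 = ₹415.20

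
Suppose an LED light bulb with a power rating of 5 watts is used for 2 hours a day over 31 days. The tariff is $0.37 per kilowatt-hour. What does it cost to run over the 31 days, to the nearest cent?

$0.11

Runtime = 2 h/day × 31 days = 62 h
Energy = 0.005 kW × 62 h = 0.31 kWh
Cost = 0.31 kWh × $0.37/kWh = $0.11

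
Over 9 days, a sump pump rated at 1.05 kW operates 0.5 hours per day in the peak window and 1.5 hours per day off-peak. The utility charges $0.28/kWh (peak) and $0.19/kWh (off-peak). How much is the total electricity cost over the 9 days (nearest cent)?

Peak energy = 1.05 kW × 0.5 h × 9 = 4.725 kWh
Off-peak energy = 1.05 kW × 1.5 h × 9 = 14.175 kWh
Cost = 4.725 × $0.28 + 14.175 × $0.19 = $1.323 + $2.69325 = $4.02

$4.02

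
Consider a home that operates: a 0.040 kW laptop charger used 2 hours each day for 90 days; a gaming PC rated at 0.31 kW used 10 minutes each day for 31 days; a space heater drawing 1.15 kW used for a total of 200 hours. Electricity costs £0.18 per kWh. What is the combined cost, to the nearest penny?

laptop charger: Runtime = 2 h/day × 90 days = 180 h
laptop charger: 0.04 kW × 180 h = 7.2 kWh
gaming PC: Runtime = 10 min × 31 = 310 min = 5.166666… h
gaming PC: 0.31 kW × 5.166666… h = 1.601666… kWh
space heater: 1.15 kW × 200 h = 230 kWh
Total energy = 238.801666… kWh
Cost = 238.801666… × £0.18 = £42.98

£42.98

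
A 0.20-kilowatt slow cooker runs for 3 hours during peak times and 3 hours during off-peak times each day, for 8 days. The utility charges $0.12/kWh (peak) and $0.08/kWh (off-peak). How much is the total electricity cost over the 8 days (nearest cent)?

$0.96

Peak energy = 0.2 kW × 3 h × 8 = 4.8 kWh
Off-peak energy = 0.2 kW × 3 h × 8 = 4.8 kWh
Cost = 4.8 × $0.12 + 4.8 × $0.08 = $0.576 + $0.384 = $0.96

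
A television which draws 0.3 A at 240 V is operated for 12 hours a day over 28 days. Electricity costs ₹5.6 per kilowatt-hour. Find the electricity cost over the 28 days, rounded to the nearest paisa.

₹135.48

Power = 0.3 A × 240 V = 72 W = 0.072 kW
Runtime = 12 h/day × 28 days = 336 h
Energy = 0.072 kW × 336 h = 24.192 kWh
Cost = 24.192 kWh × ₹5.6/kWh = ₹135.48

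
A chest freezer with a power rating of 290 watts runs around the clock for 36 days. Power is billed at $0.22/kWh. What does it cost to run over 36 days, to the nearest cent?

$55.12

Runtime = 24 h × 36 = 864 h
Energy = 0.29 kW × 864 h = 250.56 kWh
Cost = 250.56 kWh × $0.22/kWh = $55.12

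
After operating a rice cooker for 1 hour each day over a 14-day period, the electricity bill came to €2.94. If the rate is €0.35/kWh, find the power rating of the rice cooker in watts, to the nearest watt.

Energy = €2.94 ÷ €0.35/kWh = 8.4 kWh
Runtime = 1 h/day × 14 days = 14 h
Power = 8.4 kWh ÷ 14 h = 0.6 kW = 600 W

600 W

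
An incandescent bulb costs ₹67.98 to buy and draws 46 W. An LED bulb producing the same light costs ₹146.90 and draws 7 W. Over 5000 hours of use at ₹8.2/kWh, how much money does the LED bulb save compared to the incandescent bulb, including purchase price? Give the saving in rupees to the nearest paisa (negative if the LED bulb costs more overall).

incandescent bulb: ₹67.98 + (46/1000) kW × 5000 h × ₹8.2 = ₹67.98 + ₹1886 = ₹1953.98
LED bulb: ₹146.90 + (7/1000) kW × 5000 h × ₹8.2 = ₹146.90 + ₹287 = ₹433.9
Saving = ₹1953.98 − ₹433.9 = ₹1520.08

₹1520.08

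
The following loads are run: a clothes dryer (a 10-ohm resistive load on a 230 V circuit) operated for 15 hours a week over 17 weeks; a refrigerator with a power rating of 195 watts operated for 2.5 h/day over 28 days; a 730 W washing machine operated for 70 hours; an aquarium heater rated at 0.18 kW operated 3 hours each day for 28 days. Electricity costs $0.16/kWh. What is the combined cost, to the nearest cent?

$228.61

clothes dryer: Power = V²/R = 230²/10 = 5290 W = 5.29 kW
clothes dryer: Runtime = 15 h/week × 17 weeks = 255 h
clothes dryer: 5.29 kW × 255 h = 1348.95 kWh
refrigerator: Runtime = 2.5 h/day × 28 days = 70 h
refrigerator: 0.195 kW × 70 h = 13.65 kWh
washing machine: 0.73 kW × 70 h = 51.1 kWh
aquarium heater: Runtime = 3 h/day × 28 days = 84 h
aquarium heater: 0.18 kW × 84 h = 15.12 kWh
Total energy = 1428.82 kWh
Cost = 1428.82 × $0.16 = $228.61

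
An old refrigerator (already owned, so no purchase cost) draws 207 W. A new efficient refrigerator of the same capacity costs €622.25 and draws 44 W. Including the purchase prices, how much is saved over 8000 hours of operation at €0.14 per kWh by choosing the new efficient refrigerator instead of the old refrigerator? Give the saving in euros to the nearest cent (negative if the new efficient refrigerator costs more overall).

old refrigerator: €0.00 + (207/1000) kW × 8000 h × €0.14 = €0.00 + €231.84 = €231.84
new efficient refrigerator: €622.25 + (44/1000) kW × 8000 h × €0.14 = €622.25 + €49.28 = €671.53
Saving = €231.84 − €671.53 = −€439.69

-€439.69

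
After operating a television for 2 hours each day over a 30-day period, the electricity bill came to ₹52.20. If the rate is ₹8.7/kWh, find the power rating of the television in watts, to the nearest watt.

100 W

Energy = ₹52.20 ÷ ₹8.7/kWh = 6 kWh
Runtime = 2 h/day × 30 days = 60 h
Power = 6 kWh ÷ 60 h = 0.1 kW = 100 W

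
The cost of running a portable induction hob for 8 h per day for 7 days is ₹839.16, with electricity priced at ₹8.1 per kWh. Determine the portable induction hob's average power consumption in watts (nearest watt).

Energy = ₹839.16 ÷ ₹8.1/kWh = 103.6 kWh
Runtime = 8 h/day × 7 days = 56 h
Power = 103.6 kWh ÷ 56 h = 1.85 kW = 1850 W

1850 W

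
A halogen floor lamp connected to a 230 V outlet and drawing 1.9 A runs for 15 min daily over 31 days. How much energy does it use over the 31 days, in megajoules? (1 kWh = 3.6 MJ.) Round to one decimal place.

Power = 1.9 A × 230 V = 437 W = 0.437 kW
Runtime = 15 min × 31 = 465 min = 7.75 h
Energy = 0.437 kW × 7.75 h = 3.38675 kWh
= 3.38675 × 3.6 MJ = 12.2 MJ

12.2 MJ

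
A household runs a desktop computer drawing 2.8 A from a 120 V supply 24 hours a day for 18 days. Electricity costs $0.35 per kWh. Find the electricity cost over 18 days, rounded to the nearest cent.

Power = 2.8 A × 120 V = 336 W = 0.336 kW
Runtime = 24 h × 18 = 432 h
Energy = 0.336 kW × 432 h = 145.152 kWh
Cost = 145.152 kWh × $0.35/kWh = $50.80

$50.80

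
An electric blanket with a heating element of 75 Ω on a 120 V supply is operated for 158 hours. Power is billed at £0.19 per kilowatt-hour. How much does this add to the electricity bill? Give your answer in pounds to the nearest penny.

Power = V²/R = 120²/75 = 192 W = 0.192 kW
Energy = 0.192 kW × 158 h = 30.336 kWh
Cost = 30.336 kWh × £0.19/kWh = £5.76

£5.76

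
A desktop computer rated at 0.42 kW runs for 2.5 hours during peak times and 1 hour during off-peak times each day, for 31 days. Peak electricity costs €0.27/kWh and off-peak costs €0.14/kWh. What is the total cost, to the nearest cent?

Peak energy = 0.42 kW × 2.5 h × 31 = 32.55 kWh
Off-peak energy = 0.42 kW × 1 h × 31 = 13.02 kWh
Cost = 32.55 × €0.27 + 13.02 × €0.14 = €8.7885 + €1.8228 = €10.61

€10.61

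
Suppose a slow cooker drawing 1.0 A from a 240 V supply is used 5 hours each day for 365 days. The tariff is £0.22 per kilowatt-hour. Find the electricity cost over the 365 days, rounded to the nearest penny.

Power = 1.0 A × 240 V = 240 W = 0.24 kW
Runtime = 5 h/day × 365 days = 1825 h
Energy = 0.24 kW × 1825 h = 438 kWh
Cost = 438 kWh × £0.22/kWh = £96.36

£96.36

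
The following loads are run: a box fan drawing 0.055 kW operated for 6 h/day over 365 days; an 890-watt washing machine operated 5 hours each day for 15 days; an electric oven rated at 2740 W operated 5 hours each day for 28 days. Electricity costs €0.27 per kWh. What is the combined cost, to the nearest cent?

€154.12

box fan: Runtime = 6 h/day × 365 days = 2190 h
box fan: 0.055 kW × 2190 h = 120.45 kWh
washing machine: Runtime = 5 h/day × 15 days = 75 h
washing machine: 0.89 kW × 75 h = 66.75 kWh
electric oven: Runtime = 5 h/day × 28 days = 140 h
electric oven: 2.74 kW × 140 h = 383.6 kWh
Total energy = 570.8 kWh
Cost = 570.8 × €0.27 = €154.12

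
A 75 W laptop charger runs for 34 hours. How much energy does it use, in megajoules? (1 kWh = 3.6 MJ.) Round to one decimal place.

9.2 MJ

Energy = 0.075 kW × 34 h = 2.55 kWh
= 2.55 × 3.6 MJ = 9.2 MJ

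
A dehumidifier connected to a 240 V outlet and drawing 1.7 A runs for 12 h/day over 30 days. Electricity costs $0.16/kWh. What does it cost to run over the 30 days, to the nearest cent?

Power = 1.7 A × 240 V = 408 W = 0.408 kW
Runtime = 12 h/day × 30 days = 360 h
Energy = 0.408 kW × 360 h = 146.88 kWh
Cost = 146.88 kWh × $0.16/kWh = $23.50

$23.50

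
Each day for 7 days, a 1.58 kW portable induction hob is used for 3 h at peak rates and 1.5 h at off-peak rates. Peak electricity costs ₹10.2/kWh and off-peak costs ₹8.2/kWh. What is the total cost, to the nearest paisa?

₹474.47

Peak energy = 1.58 kW × 3 h × 7 = 33.18 kWh
Off-peak energy = 1.58 kW × 1.5 h × 7 = 16.59 kWh
Cost = 33.18 × ₹10.2 + 16.59 × ₹8.2 = ₹338.436 + ₹136.038 = ₹474.47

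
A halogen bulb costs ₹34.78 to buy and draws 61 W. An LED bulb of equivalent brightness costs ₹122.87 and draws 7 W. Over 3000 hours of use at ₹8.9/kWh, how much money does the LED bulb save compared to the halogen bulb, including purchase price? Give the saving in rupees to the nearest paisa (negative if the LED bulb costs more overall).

₹1353.71

halogen bulb: ₹34.78 + (61/1000) kW × 3000 h × ₹8.9 = ₹34.78 + ₹1628.7 = ₹1663.48
LED bulb: ₹122.87 + (7/1000) kW × 3000 h × ₹8.9 = ₹122.87 + ₹186.9 = ₹309.77
Saving = ₹1663.48 − ₹309.77 = ₹1353.71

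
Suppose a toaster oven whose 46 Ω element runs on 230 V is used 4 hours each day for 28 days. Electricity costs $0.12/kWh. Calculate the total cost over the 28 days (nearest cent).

Power = V²/R = 230²/46 = 1150 W = 1.15 kW
Runtime = 4 h/day × 28 days = 112 h
Energy = 1.15 kW × 112 h = 128.8 kWh
Cost = 128.8 kWh × $0.12/kWh = $15.46

$15.46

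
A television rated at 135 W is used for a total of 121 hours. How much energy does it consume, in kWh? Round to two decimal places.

16.34 kWh

Energy = 0.135 kW × 121 h = 16.335 kWh ≈ 16.34 kWh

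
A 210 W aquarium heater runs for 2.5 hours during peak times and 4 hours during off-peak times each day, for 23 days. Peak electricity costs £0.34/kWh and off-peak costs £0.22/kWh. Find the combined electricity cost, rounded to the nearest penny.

£8.36

Peak energy = 0.21 kW × 2.5 h × 23 = 12.075 kWh
Off-peak energy = 0.21 kW × 4 h × 23 = 19.32 kWh
Cost = 12.075 × £0.34 + 19.32 × £0.22 = £4.1055 + £4.2504 = £8.36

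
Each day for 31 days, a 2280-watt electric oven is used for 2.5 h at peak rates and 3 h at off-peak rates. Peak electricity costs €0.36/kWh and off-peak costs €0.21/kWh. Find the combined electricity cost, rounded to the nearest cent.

€108.14

Peak energy = 2.28 kW × 2.5 h × 31 = 176.7 kWh
Off-peak energy = 2.28 kW × 3 h × 31 = 212.04 kWh
Cost = 176.7 × €0.36 + 212.04 × €0.21 = €63.612 + €44.5284 = €108.14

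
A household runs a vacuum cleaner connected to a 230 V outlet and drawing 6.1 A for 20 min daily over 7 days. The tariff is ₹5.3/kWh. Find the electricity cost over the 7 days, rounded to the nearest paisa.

Power = 6.1 A × 230 V = 1403 W = 1.403 kW
Runtime = 20 min × 7 = 140 min = 2.333333… h
Energy = 1.403 kW × 2.333333… h = 3.273666… kWh
Cost = 3.273666… kWh × ₹5.3/kWh = ₹17.35

₹17.35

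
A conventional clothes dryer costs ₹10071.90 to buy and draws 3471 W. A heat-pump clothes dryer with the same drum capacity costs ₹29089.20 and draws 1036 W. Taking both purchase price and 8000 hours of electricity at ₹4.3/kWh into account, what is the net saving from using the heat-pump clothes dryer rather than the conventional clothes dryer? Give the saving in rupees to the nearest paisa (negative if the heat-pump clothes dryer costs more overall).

₹64746.70

conventional clothes dryer: ₹10071.90 + (3471/1000) kW × 8000 h × ₹4.3 = ₹10071.90 + ₹119402.4 = ₹129474.3
heat-pump clothes dryer: ₹29089.20 + (1036/1000) kW × 8000 h × ₹4.3 = ₹29089.20 + ₹35638.4 = ₹64727.6
Saving = ₹129474.3 − ₹64727.6 = ₹64746.7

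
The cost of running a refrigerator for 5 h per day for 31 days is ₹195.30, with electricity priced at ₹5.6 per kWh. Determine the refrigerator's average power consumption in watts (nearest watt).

225 W

Energy = ₹195.30 ÷ ₹5.6/kWh = 34.875 kWh
Runtime = 5 h/day × 31 days = 155 h
Power = 34.875 kWh ÷ 155 h = 0.225 kW = 225 W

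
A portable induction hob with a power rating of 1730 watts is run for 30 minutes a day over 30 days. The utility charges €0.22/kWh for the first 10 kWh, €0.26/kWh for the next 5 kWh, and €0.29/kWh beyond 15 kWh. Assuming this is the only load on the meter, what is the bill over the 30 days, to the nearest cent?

€6.68

Runtime = 30 min × 30 = 900 min = 15 h
Energy = 1.73 kW × 15 h = 25.95 kWh
Tier 1 (0–10 kWh): 10 × €0.22 = €2.2
Tier 2 (10–15 kWh): 5 × €0.26 = €1.3
Above 15 kWh: 10.95 × €0.29 = €3.1755
Bill = €6.68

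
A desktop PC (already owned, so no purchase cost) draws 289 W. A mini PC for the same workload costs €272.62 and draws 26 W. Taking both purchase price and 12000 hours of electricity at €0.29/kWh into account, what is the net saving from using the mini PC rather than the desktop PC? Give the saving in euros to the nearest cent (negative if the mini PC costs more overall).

€642.62

desktop PC: €0.00 + (289/1000) kW × 12000 h × €0.29 = €0.00 + €1005.72 = €1005.72
mini PC: €272.62 + (26/1000) kW × 12000 h × €0.29 = €272.62 + €90.48 = €363.1
Saving = €1005.72 − €363.1 = €642.62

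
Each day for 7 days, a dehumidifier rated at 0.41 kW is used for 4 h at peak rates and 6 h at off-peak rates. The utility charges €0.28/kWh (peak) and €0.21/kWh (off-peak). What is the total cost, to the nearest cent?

€6.83

Peak energy = 0.41 kW × 4 h × 7 = 11.48 kWh
Off-peak energy = 0.41 kW × 6 h × 7 = 17.22 kWh
Cost = 11.48 × €0.28 + 17.22 × €0.21 = €3.2144 + €3.6162 = €6.83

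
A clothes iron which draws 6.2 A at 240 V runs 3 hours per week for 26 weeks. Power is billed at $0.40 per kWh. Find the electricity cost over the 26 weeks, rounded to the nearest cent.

Power = 6.2 A × 240 V = 1488 W = 1.488 kW
Runtime = 3 h/week × 26 weeks = 78 h
Energy = 1.488 kW × 78 h = 116.064 kWh
Cost = 116.064 kWh × $0.40/kWh = $46.43

$46.43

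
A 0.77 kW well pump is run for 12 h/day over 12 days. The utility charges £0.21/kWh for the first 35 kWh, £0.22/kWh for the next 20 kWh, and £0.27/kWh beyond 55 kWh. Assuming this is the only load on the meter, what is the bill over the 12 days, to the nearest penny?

£26.84

Runtime = 12 h/day × 12 days = 144 h
Energy = 0.77 kW × 144 h = 110.88 kWh
Tier 1 (0–35 kWh): 35 × £0.21 = £7.35
Tier 2 (35–55 kWh): 20 × £0.22 = £4.4
Above 55 kWh: 55.88 × £0.27 = £15.0876
Bill = £26.84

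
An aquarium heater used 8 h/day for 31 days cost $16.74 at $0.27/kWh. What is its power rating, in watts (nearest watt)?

Energy = $16.74 ÷ $0.27/kWh = 62 kWh
Runtime = 8 h/day × 31 days = 248 h
Power = 62 kWh ÷ 248 h = 0.25 kW = 250 W

250 W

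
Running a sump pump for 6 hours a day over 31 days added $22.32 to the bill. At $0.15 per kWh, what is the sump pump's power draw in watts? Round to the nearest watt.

Energy = $22.32 ÷ $0.15/kWh = 148.8 kWh
Runtime = 6 h/day × 31 days = 186 h
Power = 148.8 kWh ÷ 186 h = 0.8 kW = 800 W

800 W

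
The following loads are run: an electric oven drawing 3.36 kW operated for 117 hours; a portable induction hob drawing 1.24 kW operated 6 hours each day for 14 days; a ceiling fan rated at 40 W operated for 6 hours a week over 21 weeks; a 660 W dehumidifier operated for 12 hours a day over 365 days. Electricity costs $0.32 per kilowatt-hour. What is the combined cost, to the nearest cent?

electric oven: 3.36 kW × 117 h = 393.12 kWh
portable induction hob: Runtime = 6 h/day × 14 days = 84 h
portable induction hob: 1.24 kW × 84 h = 104.16 kWh
ceiling fan: Runtime = 6 h/week × 21 weeks = 126 h
ceiling fan: 0.04 kW × 126 h = 5.04 kWh
dehumidifier: Runtime = 12 h/day × 365 days = 4380 h
dehumidifier: 0.66 kW × 4380 h = 2890.8 kWh
Total energy = 3393.12 kWh
Cost = 3393.12 × $0.32 = $1085.80

$1085.80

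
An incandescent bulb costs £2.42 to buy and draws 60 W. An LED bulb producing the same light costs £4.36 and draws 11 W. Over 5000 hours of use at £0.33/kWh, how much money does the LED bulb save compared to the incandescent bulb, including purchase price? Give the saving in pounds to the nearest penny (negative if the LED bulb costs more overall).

incandescent bulb: £2.42 + (60/1000) kW × 5000 h × £0.33 = £2.42 + £99 = £101.42
LED bulb: £4.36 + (11/1000) kW × 5000 h × £0.33 = £4.36 + £18.15 = £22.51
Saving = £101.42 − £22.51 = £78.91

£78.91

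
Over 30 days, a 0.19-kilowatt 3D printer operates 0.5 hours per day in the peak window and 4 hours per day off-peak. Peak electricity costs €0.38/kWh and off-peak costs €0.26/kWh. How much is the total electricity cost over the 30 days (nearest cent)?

€7.01

Peak energy = 0.19 kW × 0.5 h × 30 = 2.85 kWh
Off-peak energy = 0.19 kW × 4 h × 30 = 22.8 kWh
Cost = 2.85 × €0.38 + 22.8 × €0.26 = €1.083 + €5.928 = €7.01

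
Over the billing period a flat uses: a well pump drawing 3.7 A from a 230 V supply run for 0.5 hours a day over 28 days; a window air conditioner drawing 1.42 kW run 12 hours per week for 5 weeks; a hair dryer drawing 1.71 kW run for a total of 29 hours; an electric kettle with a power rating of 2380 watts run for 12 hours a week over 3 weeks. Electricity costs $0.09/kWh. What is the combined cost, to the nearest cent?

well pump: Power = 3.7 A × 230 V = 851 W = 0.851 kW
well pump: Runtime = 0.5 h/day × 28 days = 14 h
well pump: 0.851 kW × 14 h = 11.914 kWh
window air conditioner: Runtime = 12 h/week × 5 weeks = 60 h
window air conditioner: 1.42 kW × 60 h = 85.2 kWh
hair dryer: 1.71 kW × 29 h = 49.59 kWh
electric kettle: Runtime = 12 h/week × 3 weeks = 36 h
electric kettle: 2.38 kW × 36 h = 85.68 kWh
Total energy = 232.384 kWh
Cost = 232.384 × $0.09 = $20.91

$20.91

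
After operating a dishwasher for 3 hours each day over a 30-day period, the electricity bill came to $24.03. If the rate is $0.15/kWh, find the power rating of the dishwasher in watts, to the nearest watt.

Energy = $24.03 ÷ $0.15/kWh = 160.2 kWh
Runtime = 3 h/day × 30 days = 90 h
Power = 160.2 kWh ÷ 90 h = 1.78 kW = 1780 W

1780 W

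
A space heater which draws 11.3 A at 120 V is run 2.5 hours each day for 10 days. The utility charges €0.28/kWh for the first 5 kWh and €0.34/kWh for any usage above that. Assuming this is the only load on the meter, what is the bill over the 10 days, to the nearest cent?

€11.23

Power = 11.3 A × 120 V = 1356 W = 1.356 kW
Runtime = 2.5 h/day × 10 days = 25 h
Energy = 1.356 kW × 25 h = 33.9 kWh
Tier 1 (0–5 kWh): 5 × €0.28 = €1.4
Above 5 kWh: 28.9 × €0.34 = €9.826
Bill = €11.23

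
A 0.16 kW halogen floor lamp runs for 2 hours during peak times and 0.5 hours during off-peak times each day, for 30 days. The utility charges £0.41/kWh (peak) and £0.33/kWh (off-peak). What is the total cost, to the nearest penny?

Peak energy = 0.16 kW × 2 h × 30 = 9.6 kWh
Off-peak energy = 0.16 kW × 0.5 h × 30 = 2.4 kWh
Cost = 9.6 × £0.41 + 2.4 × £0.33 = £3.936 + £0.792 = £4.73

£4.73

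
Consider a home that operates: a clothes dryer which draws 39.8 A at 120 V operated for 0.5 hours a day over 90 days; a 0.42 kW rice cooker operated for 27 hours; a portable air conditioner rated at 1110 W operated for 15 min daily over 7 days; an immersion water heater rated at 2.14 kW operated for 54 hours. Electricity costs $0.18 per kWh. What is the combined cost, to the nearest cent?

clothes dryer: Power = 39.8 A × 120 V = 4776 W = 4.776 kW
clothes dryer: Runtime = 0.5 h/day × 90 days = 45 h
clothes dryer: 4.776 kW × 45 h = 214.92 kWh
rice cooker: 0.42 kW × 27 h = 11.34 kWh
portable air conditioner: Runtime = 15 min × 7 = 105 min = 1.75 h
portable air conditioner: 1.11 kW × 1.75 h = 1.9425 kWh
immersion water heater: 2.14 kW × 54 h = 115.56 kWh
Total energy = 343.7625 kWh
Cost = 343.7625 × $0.18 = $61.88

$61.88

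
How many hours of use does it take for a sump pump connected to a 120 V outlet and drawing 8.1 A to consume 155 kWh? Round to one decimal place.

159.5 h

Power = 8.1 A × 120 V = 972 W = 0.972 kW
Hours = 155 kWh ÷ 0.972 kW = 159.5 h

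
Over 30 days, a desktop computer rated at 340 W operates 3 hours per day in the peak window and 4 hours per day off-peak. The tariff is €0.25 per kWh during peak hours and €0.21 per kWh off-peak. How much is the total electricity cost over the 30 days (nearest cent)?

€16.22

Peak energy = 0.34 kW × 3 h × 30 = 30.6 kWh
Off-peak energy = 0.34 kW × 4 h × 30 = 40.8 kWh
Cost = 30.6 × €0.25 + 40.8 × €0.21 = €7.65 + €8.568 = €16.22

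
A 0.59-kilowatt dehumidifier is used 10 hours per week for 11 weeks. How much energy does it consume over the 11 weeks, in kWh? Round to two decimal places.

Runtime = 10 h/week × 11 weeks = 110 h
Energy = 0.59 kW × 110 h = 64.9 kWh

64.90 kWh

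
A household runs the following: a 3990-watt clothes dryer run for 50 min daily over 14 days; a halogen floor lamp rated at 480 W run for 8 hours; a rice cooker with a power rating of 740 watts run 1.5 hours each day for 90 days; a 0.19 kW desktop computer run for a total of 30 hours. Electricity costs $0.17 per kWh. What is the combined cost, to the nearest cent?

clothes dryer: Runtime = 50 min × 14 = 700 min = 11.666666… h
clothes dryer: 3.99 kW × 11.666666… h = 46.55 kWh
halogen floor lamp: 0.48 kW × 8 h = 3.84 kWh
rice cooker: Runtime = 1.5 h/day × 90 days = 135 h
rice cooker: 0.74 kW × 135 h = 99.9 kWh
desktop computer: 0.19 kW × 30 h = 5.7 kWh
Total energy = 155.99 kWh
Cost = 155.99 × $0.17 = $26.52

$26.52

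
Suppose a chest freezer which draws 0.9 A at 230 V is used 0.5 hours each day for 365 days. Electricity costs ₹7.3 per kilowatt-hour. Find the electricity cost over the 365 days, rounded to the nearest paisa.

₹275.78

Power = 0.9 A × 230 V = 207 W = 0.207 kW
Runtime = 0.5 h/day × 365 days = 182.5 h
Energy = 0.207 kW × 182.5 h = 37.7775 kWh
Cost = 37.7775 kWh × ₹7.3/kWh = ₹275.78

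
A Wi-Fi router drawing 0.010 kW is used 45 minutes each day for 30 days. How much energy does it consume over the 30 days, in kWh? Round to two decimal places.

Runtime = 45 min × 30 = 1350 min = 22.5 h
Energy = 0.01 kW × 22.5 h = 0.225 kWh ≈ 0.23 kWh

0.23 kWh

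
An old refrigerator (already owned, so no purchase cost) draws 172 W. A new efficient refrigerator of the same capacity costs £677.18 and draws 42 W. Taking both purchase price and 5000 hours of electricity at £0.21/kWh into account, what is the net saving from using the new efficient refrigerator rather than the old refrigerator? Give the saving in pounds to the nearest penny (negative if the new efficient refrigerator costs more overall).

-£540.68

old refrigerator: £0.00 + (172/1000) kW × 5000 h × £0.21 = £0.00 + £180.6 = £180.6
new efficient refrigerator: £677.18 + (42/1000) kW × 5000 h × £0.21 = £677.18 + £44.1 = £721.28
Saving = £180.6 − £721.28 = −£540.68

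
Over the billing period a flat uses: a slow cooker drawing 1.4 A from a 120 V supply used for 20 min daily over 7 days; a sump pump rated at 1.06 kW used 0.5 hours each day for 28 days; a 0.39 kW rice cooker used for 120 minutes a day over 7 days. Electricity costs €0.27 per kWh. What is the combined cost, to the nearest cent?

slow cooker: Power = 1.4 A × 120 V = 168 W = 0.168 kW
slow cooker: Runtime = 20 min × 7 = 140 min = 2.333333… h
slow cooker: 0.168 kW × 2.333333… h = 0.392 kWh
sump pump: Runtime = 0.5 h/day × 28 days = 14 h
sump pump: 1.06 kW × 14 h = 14.84 kWh
rice cooker: Runtime = 120 min × 7 = 840 min = 14 h
rice cooker: 0.39 kW × 14 h = 5.46 kWh
Total energy = 20.692 kWh
Cost = 20.692 × €0.27 = €5.59

€5.59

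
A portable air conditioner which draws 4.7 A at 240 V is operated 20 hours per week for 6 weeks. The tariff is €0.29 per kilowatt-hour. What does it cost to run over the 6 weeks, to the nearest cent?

Power = 4.7 A × 240 V = 1128 W = 1.128 kW
Runtime = 20 h/week × 6 weeks = 120 h
Energy = 1.128 kW × 120 h = 135.36 kWh
Cost = 135.36 kWh × €0.29/kWh = €39.25

€39.25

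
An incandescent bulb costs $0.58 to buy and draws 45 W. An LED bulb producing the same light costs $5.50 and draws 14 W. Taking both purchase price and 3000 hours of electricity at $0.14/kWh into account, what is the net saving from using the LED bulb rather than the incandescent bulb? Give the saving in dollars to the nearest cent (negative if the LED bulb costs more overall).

incandescent bulb: $0.58 + (45/1000) kW × 3000 h × $0.14 = $0.58 + $18.9 = $19.48
LED bulb: $5.50 + (14/1000) kW × 3000 h × $0.14 = $5.50 + $5.88 = $11.38
Saving = $19.48 − $11.38 = $8.1

$8.10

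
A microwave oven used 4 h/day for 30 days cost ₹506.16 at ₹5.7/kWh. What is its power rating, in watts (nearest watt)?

Energy = ₹506.16 ÷ ₹5.7/kWh = 88.8 kWh
Runtime = 4 h/day × 30 days = 120 h
Power = 88.8 kWh ÷ 120 h = 0.74 kW = 740 W

740 W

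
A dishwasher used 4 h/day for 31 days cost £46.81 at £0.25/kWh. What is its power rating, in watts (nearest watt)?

Energy = £46.81 ÷ £0.25/kWh = 187.24 kWh
Runtime = 4 h/day × 31 days = 124 h
Power = 187.24 kWh ÷ 124 h = 1.51 kW = 1510 W

1510 W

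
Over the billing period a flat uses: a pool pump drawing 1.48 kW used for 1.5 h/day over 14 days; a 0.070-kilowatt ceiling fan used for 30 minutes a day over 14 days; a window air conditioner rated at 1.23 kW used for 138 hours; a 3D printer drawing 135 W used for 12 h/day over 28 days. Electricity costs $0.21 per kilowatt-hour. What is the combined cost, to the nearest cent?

pool pump: Runtime = 1.5 h/day × 14 days = 21 h
pool pump: 1.48 kW × 21 h = 31.08 kWh
ceiling fan: Runtime = 30 min × 14 = 420 min = 7 h
ceiling fan: 0.07 kW × 7 h = 0.49 kWh
window air conditioner: 1.23 kW × 138 h = 169.74 kWh
3D printer: Runtime = 12 h/day × 28 days = 336 h
3D printer: 0.135 kW × 336 h = 45.36 kWh
Total energy = 246.67 kWh
Cost = 246.67 × $0.21 = $51.80

$51.80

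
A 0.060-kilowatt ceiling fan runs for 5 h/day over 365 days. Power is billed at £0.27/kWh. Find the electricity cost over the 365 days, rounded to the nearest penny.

£29.57

Runtime = 5 h/day × 365 days = 1825 h
Energy = 0.06 kW × 1825 h = 109.5 kWh
Cost = 109.5 kWh × £0.27/kWh = £29.57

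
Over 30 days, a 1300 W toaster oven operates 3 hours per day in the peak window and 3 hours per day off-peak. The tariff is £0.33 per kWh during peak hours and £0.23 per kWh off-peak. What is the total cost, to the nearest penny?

£65.52

Peak energy = 1.3 kW × 3 h × 30 = 117 kWh
Off-peak energy = 1.3 kW × 3 h × 30 = 117 kWh
Cost = 117 × £0.33 + 117 × £0.23 = £38.61 + £26.91 = £65.52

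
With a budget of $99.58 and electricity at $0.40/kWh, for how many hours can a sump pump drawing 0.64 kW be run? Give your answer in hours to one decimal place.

389.0 h

Energy available = $99.58 ÷ $0.40/kWh = 248.95 kWh
Hours = 248.95 kWh ÷ 0.64 kW = 389.0 h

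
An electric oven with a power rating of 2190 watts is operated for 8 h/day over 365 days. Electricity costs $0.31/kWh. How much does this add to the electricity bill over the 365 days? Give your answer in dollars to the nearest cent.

$1982.39

Runtime = 8 h/day × 365 days = 2920 h
Energy = 2.19 kW × 2920 h = 6394.8 kWh
Cost = 6394.8 kWh × $0.31/kWh = $1982.39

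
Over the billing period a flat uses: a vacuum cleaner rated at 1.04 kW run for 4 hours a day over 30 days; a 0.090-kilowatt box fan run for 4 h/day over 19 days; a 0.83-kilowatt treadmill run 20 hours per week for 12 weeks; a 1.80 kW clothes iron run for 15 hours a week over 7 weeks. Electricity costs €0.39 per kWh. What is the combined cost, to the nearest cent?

€202.74

vacuum cleaner: Runtime = 4 h/day × 30 days = 120 h
vacuum cleaner: 1.04 kW × 120 h = 124.8 kWh
box fan: Runtime = 4 h/day × 19 days = 76 h
box fan: 0.09 kW × 76 h = 6.84 kWh
treadmill: Runtime = 20 h/week × 12 weeks = 240 h
treadmill: 0.83 kW × 240 h = 199.2 kWh
clothes iron: Runtime = 15 h/week × 7 weeks = 105 h
clothes iron: 1.8 kW × 105 h = 189 kWh
Total energy = 519.84 kWh
Cost = 519.84 × €0.39 = €202.74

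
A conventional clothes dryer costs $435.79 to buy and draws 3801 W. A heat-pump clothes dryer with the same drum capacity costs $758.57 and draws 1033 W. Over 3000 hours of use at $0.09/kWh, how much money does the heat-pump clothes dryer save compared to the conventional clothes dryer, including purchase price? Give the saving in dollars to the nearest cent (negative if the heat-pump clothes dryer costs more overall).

conventional clothes dryer: $435.79 + (3801/1000) kW × 3000 h × $0.09 = $435.79 + $1026.27 = $1462.06
heat-pump clothes dryer: $758.57 + (1033/1000) kW × 3000 h × $0.09 = $758.57 + $278.91 = $1037.48
Saving = $1462.06 − $1037.48 = $424.58

$424.58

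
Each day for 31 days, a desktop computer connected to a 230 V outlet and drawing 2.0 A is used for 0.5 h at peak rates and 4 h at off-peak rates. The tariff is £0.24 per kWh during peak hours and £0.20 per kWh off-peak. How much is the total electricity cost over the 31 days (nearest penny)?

£13.12

Power = 2.0 A × 230 V = 460 W = 0.46 kW
Peak energy = 0.46 kW × 0.5 h × 31 = 7.13 kWh
Off-peak energy = 0.46 kW × 4 h × 31 = 57.04 kWh
Cost = 7.13 × £0.24 + 57.04 × £0.20 = £1.7112 + £11.408 = £13.12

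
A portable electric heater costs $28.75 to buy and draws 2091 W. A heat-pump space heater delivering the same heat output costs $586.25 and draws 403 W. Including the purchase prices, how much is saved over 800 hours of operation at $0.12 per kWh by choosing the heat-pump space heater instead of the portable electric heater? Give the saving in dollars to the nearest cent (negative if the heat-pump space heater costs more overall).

-$395.45

portable electric heater: $28.75 + (2091/1000) kW × 800 h × $0.12 = $28.75 + $200.736 = $229.486
heat-pump space heater: $586.25 + (403/1000) kW × 800 h × $0.12 = $586.25 + $38.688 = $624.938
Saving = $229.486 − $624.938 = −$395.452 → -$395.45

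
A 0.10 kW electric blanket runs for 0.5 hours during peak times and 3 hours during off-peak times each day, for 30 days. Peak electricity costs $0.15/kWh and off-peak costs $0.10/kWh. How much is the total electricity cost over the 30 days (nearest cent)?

$1.13

Peak energy = 0.1 kW × 0.5 h × 30 = 1.5 kWh
Off-peak energy = 0.1 kW × 3 h × 30 = 9 kWh
Cost = 1.5 × $0.15 + 9 × $0.10 = $0.225 + $0.9 = $1.13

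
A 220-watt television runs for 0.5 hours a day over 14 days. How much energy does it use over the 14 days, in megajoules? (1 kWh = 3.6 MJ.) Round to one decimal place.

5.5 MJ

Runtime = 0.5 h/day × 14 days = 7 h
Energy = 0.22 kW × 7 h = 1.54 kWh
= 1.54 × 3.6 MJ = 5.5 MJ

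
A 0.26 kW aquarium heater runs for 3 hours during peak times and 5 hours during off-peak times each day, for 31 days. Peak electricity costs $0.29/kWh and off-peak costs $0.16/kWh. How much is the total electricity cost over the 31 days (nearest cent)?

$13.46

Peak energy = 0.26 kW × 3 h × 31 = 24.18 kWh
Off-peak energy = 0.26 kW × 5 h × 31 = 40.3 kWh
Cost = 24.18 × $0.29 + 40.3 × $0.16 = $7.0122 + $6.448 = $13.46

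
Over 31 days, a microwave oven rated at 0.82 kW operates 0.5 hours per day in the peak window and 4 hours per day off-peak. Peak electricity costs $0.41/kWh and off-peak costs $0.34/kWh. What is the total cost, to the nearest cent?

$39.78

Peak energy = 0.82 kW × 0.5 h × 31 = 12.71 kWh
Off-peak energy = 0.82 kW × 4 h × 31 = 101.68 kWh
Cost = 12.71 × $0.41 + 101.68 × $0.34 = $5.2111 + $34.5712 = $39.78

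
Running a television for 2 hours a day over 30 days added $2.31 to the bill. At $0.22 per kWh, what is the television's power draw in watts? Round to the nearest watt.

175 W

Energy = $2.31 ÷ $0.22/kWh = 10.5 kWh
Runtime = 2 h/day × 30 days = 60 h
Power = 10.5 kWh ÷ 60 h = 0.175 kW = 175 W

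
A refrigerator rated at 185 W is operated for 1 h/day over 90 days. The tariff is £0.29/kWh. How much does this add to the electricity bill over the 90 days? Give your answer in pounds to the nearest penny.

£4.83

Runtime = 1 h/day × 90 days = 90 h
Energy = 0.185 kW × 90 h = 16.65 kWh
Cost = 16.65 kWh × £0.29/kWh = £4.83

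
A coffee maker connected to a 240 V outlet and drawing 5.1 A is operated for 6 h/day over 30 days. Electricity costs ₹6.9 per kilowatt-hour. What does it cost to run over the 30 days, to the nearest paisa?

Power = 5.1 A × 240 V = 1224 W = 1.224 kW
Runtime = 6 h/day × 30 days = 180 h
Energy = 1.224 kW × 180 h = 220.32 kWh
Cost = 220.32 kWh × ₹6.9/kWh = ₹1520.21

₹1520.21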